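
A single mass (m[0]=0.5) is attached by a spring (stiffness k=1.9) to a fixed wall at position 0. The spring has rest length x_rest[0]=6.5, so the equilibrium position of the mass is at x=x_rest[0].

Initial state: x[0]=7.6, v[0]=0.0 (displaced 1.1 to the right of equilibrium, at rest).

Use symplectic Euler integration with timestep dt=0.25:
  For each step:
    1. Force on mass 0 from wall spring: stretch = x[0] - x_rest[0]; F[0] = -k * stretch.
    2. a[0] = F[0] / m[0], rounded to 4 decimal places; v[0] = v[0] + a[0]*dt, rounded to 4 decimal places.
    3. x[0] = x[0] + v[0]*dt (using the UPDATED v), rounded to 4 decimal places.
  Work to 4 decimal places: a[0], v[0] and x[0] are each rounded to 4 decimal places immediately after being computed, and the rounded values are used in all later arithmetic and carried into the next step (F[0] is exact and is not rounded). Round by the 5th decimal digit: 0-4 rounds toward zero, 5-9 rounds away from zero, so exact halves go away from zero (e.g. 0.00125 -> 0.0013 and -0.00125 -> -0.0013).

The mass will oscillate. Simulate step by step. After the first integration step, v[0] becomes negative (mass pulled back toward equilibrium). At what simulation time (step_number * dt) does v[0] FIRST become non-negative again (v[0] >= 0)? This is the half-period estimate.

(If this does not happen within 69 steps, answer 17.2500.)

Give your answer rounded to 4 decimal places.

Answer: 1.7500

Derivation:
Step 0: x=[7.6000] v=[0.0000]
Step 1: x=[7.3388] v=[-1.0450]
Step 2: x=[6.8783] v=[-1.8419]
Step 3: x=[6.3280] v=[-2.2013]
Step 4: x=[5.8185] v=[-2.0379]
Step 5: x=[5.4709] v=[-1.3905]
Step 6: x=[5.3677] v=[-0.4129]
Step 7: x=[5.5334] v=[0.6628]
First v>=0 after going negative at step 7, time=1.7500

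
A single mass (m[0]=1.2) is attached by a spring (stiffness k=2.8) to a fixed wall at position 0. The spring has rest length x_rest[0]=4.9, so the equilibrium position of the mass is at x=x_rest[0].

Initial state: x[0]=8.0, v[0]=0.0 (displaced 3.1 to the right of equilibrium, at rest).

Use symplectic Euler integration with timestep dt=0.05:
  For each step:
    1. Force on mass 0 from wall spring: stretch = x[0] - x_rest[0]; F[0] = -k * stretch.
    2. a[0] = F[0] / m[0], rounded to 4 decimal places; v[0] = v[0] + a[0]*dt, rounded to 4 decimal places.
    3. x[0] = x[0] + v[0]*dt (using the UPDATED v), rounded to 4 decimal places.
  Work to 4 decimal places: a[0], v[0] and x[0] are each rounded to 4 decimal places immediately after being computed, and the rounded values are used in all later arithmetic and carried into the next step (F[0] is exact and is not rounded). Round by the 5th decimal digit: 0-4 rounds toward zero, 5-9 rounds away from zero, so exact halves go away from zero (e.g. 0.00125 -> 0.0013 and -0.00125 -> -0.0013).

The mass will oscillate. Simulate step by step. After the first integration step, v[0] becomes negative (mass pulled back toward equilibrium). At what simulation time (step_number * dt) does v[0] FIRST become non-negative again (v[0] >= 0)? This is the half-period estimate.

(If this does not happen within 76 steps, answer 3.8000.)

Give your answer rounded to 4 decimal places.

Step 0: x=[8.0000] v=[0.0000]
Step 1: x=[7.9819] v=[-0.3617]
Step 2: x=[7.9458] v=[-0.7213]
Step 3: x=[7.8920] v=[-1.0766]
Step 4: x=[7.8207] v=[-1.4257]
Step 5: x=[7.7324] v=[-1.7665]
Step 6: x=[7.6276] v=[-2.0969]
Step 7: x=[7.5068] v=[-2.4151]
Step 8: x=[7.3708] v=[-2.7192]
Step 9: x=[7.2204] v=[-3.0075]
Step 10: x=[7.0565] v=[-3.2782]
Step 11: x=[6.8800] v=[-3.5298]
Step 12: x=[6.6920] v=[-3.7608]
Step 13: x=[6.4935] v=[-3.9699]
Step 14: x=[6.2857] v=[-4.1558]
Step 15: x=[6.0698] v=[-4.3175]
Step 16: x=[5.8471] v=[-4.4540]
Step 17: x=[5.6189] v=[-4.5645]
Step 18: x=[5.3865] v=[-4.6484]
Step 19: x=[5.1512] v=[-4.7052]
Step 20: x=[4.9145] v=[-4.7345]
Step 21: x=[4.6777] v=[-4.7362]
Step 22: x=[4.4422] v=[-4.7103]
Step 23: x=[4.2094] v=[-4.6569]
Step 24: x=[3.9806] v=[-4.5763]
Step 25: x=[3.7572] v=[-4.4690]
Step 26: x=[3.5404] v=[-4.3357]
Step 27: x=[3.3315] v=[-4.1771]
Step 28: x=[3.1318] v=[-3.9941]
Step 29: x=[2.9424] v=[-3.7878]
Step 30: x=[2.7644] v=[-3.5594]
Step 31: x=[2.5989] v=[-3.3102]
Step 32: x=[2.4468] v=[-3.0417]
Step 33: x=[2.3090] v=[-2.7555]
Step 34: x=[2.1863] v=[-2.4532]
Step 35: x=[2.0795] v=[-2.1366]
Step 36: x=[1.9891] v=[-1.8075]
Step 37: x=[1.9157] v=[-1.4679]
Step 38: x=[1.8597] v=[-1.1197]
Step 39: x=[1.8215] v=[-0.7650]
Step 40: x=[1.8012] v=[-0.4058]
Step 41: x=[1.7990] v=[-0.0443]
Step 42: x=[1.8149] v=[0.3175]
First v>=0 after going negative at step 42, time=2.1000

Answer: 2.1000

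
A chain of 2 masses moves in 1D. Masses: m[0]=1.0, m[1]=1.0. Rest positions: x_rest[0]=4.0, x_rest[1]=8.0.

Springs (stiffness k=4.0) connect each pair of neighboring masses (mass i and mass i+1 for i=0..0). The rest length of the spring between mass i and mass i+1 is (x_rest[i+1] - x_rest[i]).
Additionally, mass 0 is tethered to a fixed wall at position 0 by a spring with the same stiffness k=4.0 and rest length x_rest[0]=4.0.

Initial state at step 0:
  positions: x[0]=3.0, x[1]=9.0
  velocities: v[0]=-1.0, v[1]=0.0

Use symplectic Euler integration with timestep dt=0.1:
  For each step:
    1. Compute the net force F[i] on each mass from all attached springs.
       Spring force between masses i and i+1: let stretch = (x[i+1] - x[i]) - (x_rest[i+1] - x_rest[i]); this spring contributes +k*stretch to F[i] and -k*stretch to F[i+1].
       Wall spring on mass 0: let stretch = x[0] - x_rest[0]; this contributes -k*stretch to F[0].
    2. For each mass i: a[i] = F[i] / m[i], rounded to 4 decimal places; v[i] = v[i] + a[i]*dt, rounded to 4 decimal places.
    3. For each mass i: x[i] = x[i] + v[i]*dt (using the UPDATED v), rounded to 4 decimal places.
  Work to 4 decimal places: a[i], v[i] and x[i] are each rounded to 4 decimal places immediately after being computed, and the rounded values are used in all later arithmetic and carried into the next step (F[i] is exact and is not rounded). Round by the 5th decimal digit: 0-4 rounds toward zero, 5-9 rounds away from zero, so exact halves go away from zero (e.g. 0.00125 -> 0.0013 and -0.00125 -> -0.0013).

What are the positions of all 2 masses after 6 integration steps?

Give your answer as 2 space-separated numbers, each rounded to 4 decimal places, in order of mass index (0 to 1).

Answer: 4.3688 7.6991

Derivation:
Step 0: x=[3.0000 9.0000] v=[-1.0000 0.0000]
Step 1: x=[3.0200 8.9200] v=[0.2000 -0.8000]
Step 2: x=[3.1552 8.7640] v=[1.3520 -1.5600]
Step 3: x=[3.3885 8.5437] v=[2.3334 -2.2035]
Step 4: x=[3.6925 8.2771] v=[3.0401 -2.6656]
Step 5: x=[4.0322 7.9872] v=[3.3969 -2.8994]
Step 6: x=[4.3688 7.6991] v=[3.3660 -2.8814]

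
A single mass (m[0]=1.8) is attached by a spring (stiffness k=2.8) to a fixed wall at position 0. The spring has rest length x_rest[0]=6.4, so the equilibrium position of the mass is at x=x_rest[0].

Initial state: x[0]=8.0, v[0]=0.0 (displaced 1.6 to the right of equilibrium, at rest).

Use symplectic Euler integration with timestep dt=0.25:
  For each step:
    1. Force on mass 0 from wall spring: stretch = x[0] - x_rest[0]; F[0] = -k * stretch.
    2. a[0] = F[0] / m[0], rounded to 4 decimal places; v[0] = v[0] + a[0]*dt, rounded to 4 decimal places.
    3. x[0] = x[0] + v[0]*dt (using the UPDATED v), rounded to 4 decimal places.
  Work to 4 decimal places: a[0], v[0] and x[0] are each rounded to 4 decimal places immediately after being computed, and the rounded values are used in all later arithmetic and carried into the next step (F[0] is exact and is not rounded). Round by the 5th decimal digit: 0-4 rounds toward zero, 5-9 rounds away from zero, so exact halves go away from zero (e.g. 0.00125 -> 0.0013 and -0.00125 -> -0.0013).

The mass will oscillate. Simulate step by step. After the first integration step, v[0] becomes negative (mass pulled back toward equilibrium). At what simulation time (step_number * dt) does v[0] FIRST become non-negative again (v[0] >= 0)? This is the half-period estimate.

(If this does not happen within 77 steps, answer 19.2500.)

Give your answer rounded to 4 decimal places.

Answer: 2.7500

Derivation:
Step 0: x=[8.0000] v=[0.0000]
Step 1: x=[7.8445] v=[-0.6222]
Step 2: x=[7.5485] v=[-1.1840]
Step 3: x=[7.1408] v=[-1.6307]
Step 4: x=[6.6611] v=[-1.9188]
Step 5: x=[6.1560] v=[-2.0204]
Step 6: x=[5.6746] v=[-1.9255]
Step 7: x=[5.2638] v=[-1.6434]
Step 8: x=[4.9634] v=[-1.2016]
Step 9: x=[4.8027] v=[-0.6429]
Step 10: x=[4.7973] v=[-0.0217]
Step 11: x=[4.9477] v=[0.6016]
First v>=0 after going negative at step 11, time=2.7500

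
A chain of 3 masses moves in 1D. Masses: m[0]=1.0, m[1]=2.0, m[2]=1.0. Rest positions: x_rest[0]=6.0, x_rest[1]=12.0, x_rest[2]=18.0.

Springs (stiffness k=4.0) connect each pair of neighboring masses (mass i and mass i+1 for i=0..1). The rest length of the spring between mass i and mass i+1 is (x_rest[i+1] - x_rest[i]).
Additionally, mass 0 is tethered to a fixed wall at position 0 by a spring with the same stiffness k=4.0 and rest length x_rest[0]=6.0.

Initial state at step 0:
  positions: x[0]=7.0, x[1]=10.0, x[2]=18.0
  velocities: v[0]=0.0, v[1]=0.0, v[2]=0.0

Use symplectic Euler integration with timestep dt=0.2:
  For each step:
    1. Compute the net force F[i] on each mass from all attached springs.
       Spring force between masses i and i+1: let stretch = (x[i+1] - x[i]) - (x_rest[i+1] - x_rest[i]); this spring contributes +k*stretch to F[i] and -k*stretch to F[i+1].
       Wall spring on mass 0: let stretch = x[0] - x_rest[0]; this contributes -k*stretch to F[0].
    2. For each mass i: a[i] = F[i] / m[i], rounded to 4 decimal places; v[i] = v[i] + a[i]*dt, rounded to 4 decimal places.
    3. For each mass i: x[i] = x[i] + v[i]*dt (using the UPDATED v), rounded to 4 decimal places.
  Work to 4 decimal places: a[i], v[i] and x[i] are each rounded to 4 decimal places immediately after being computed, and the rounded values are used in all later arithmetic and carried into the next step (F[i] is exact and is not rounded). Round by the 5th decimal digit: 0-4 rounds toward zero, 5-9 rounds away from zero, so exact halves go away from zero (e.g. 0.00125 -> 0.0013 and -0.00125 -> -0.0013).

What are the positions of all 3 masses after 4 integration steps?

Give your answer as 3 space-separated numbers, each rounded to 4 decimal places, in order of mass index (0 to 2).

Step 0: x=[7.0000 10.0000 18.0000] v=[0.0000 0.0000 0.0000]
Step 1: x=[6.3600 10.4000 17.6800] v=[-3.2000 2.0000 -1.6000]
Step 2: x=[5.3488 11.0592 17.1552] v=[-5.0560 3.2960 -2.6240]
Step 3: x=[4.3955 11.7492 16.6150] v=[-4.7667 3.4502 -2.7008]
Step 4: x=[3.9155 12.2402 16.2563] v=[-2.4001 2.4550 -1.7934]

Answer: 3.9155 12.2402 16.2563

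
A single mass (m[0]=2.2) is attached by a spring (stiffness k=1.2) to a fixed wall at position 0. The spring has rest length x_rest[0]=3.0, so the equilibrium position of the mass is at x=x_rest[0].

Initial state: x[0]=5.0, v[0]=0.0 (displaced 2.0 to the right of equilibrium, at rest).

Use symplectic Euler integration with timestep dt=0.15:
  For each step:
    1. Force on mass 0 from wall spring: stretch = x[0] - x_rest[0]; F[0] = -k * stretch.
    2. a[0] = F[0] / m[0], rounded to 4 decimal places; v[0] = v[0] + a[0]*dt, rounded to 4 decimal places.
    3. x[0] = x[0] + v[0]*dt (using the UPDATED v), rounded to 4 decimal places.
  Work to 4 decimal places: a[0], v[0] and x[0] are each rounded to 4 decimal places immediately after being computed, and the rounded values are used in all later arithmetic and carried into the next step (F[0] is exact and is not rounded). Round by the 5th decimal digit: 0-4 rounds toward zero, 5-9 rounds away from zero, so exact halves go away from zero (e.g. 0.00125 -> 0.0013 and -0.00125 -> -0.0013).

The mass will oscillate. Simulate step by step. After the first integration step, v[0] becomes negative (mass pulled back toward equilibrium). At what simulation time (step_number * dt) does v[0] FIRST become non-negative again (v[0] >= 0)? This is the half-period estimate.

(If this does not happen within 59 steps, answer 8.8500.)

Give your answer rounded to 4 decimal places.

Answer: 4.3500

Derivation:
Step 0: x=[5.0000] v=[0.0000]
Step 1: x=[4.9755] v=[-0.1636]
Step 2: x=[4.9267] v=[-0.3252]
Step 3: x=[4.8543] v=[-0.4828]
Step 4: x=[4.7591] v=[-0.6345]
Step 5: x=[4.6423] v=[-0.7784]
Step 6: x=[4.5054] v=[-0.9128]
Step 7: x=[4.3500] v=[-1.0360]
Step 8: x=[4.1780] v=[-1.1465]
Step 9: x=[3.9916] v=[-1.2429]
Step 10: x=[3.7930] v=[-1.3240]
Step 11: x=[3.5847] v=[-1.3889]
Step 12: x=[3.3692] v=[-1.4367]
Step 13: x=[3.1492] v=[-1.4669]
Step 14: x=[2.9273] v=[-1.4791]
Step 15: x=[2.7063] v=[-1.4731]
Step 16: x=[2.4889] v=[-1.4491]
Step 17: x=[2.2778] v=[-1.4073]
Step 18: x=[2.0756] v=[-1.3482]
Step 19: x=[1.8847] v=[-1.2726]
Step 20: x=[1.7075] v=[-1.1814]
Step 21: x=[1.5461] v=[-1.0757]
Step 22: x=[1.4026] v=[-0.9568]
Step 23: x=[1.2787] v=[-0.8261]
Step 24: x=[1.1759] v=[-0.6853]
Step 25: x=[1.0955] v=[-0.5361]
Step 26: x=[1.0385] v=[-0.3803]
Step 27: x=[1.0055] v=[-0.2198]
Step 28: x=[0.9970] v=[-0.0566]
Step 29: x=[1.0131] v=[0.1073]
First v>=0 after going negative at step 29, time=4.3500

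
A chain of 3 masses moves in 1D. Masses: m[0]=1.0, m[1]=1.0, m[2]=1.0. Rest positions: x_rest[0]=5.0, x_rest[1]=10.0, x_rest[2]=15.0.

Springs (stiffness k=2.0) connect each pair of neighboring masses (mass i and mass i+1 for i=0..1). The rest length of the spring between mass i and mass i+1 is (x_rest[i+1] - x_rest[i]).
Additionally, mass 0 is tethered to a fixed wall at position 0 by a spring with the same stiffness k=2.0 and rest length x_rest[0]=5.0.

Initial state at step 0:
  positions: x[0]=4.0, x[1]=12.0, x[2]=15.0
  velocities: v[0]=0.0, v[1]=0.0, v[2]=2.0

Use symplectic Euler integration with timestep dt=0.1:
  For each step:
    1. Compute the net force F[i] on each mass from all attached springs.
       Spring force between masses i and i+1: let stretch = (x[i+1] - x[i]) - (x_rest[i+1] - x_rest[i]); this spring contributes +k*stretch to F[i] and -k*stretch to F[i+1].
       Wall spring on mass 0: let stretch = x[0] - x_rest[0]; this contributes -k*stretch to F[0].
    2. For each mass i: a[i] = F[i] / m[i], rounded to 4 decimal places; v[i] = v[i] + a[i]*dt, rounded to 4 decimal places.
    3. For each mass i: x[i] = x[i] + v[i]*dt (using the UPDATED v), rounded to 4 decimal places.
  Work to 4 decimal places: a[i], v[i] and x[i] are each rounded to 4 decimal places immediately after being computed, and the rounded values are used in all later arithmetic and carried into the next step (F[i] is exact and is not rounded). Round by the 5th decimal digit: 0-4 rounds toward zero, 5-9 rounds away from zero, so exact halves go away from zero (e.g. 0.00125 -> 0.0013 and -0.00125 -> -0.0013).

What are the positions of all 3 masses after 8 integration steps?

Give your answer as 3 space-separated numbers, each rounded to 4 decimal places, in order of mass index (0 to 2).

Answer: 5.9505 9.8448 17.2330

Derivation:
Step 0: x=[4.0000 12.0000 15.0000] v=[0.0000 0.0000 2.0000]
Step 1: x=[4.0800 11.9000 15.2400] v=[0.8000 -1.0000 2.4000]
Step 2: x=[4.2348 11.7104 15.5132] v=[1.5480 -1.8960 2.7320]
Step 3: x=[4.4544 11.4473 15.8103] v=[2.1962 -2.6306 2.9714]
Step 4: x=[4.7248 11.1316 16.1202] v=[2.7039 -3.1566 3.0988]
Step 5: x=[5.0288 10.7876 16.4303] v=[3.0403 -3.4402 3.1011]
Step 6: x=[5.3474 10.4413 16.7276] v=[3.1863 -3.4634 2.9726]
Step 7: x=[5.6610 10.1188 16.9991] v=[3.1356 -3.2249 2.7153]
Step 8: x=[5.9505 9.8448 17.2330] v=[2.8950 -2.7404 2.3392]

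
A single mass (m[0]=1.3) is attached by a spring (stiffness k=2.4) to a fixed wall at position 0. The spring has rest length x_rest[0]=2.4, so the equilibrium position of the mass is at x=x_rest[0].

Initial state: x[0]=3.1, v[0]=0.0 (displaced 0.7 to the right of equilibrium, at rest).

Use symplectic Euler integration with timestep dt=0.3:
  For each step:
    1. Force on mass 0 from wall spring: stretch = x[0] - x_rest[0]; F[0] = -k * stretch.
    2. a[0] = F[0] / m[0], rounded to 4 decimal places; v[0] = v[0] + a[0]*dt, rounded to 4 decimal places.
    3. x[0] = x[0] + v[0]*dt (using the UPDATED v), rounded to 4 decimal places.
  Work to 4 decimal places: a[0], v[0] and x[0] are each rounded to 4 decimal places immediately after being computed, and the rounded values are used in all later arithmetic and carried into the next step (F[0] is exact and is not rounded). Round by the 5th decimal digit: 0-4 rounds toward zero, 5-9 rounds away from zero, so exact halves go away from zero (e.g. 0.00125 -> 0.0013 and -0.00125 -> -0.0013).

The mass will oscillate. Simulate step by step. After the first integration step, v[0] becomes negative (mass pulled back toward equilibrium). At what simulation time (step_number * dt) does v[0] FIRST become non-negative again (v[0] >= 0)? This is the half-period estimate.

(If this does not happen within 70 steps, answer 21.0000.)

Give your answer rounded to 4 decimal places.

Answer: 2.4000

Derivation:
Step 0: x=[3.1000] v=[0.0000]
Step 1: x=[2.9837] v=[-0.3877]
Step 2: x=[2.7704] v=[-0.7110]
Step 3: x=[2.4956] v=[-0.9161]
Step 4: x=[2.2049] v=[-0.9691]
Step 5: x=[1.9466] v=[-0.8610]
Step 6: x=[1.7636] v=[-0.6099]
Step 7: x=[1.6864] v=[-0.2574]
Step 8: x=[1.7277] v=[0.1378]
First v>=0 after going negative at step 8, time=2.4000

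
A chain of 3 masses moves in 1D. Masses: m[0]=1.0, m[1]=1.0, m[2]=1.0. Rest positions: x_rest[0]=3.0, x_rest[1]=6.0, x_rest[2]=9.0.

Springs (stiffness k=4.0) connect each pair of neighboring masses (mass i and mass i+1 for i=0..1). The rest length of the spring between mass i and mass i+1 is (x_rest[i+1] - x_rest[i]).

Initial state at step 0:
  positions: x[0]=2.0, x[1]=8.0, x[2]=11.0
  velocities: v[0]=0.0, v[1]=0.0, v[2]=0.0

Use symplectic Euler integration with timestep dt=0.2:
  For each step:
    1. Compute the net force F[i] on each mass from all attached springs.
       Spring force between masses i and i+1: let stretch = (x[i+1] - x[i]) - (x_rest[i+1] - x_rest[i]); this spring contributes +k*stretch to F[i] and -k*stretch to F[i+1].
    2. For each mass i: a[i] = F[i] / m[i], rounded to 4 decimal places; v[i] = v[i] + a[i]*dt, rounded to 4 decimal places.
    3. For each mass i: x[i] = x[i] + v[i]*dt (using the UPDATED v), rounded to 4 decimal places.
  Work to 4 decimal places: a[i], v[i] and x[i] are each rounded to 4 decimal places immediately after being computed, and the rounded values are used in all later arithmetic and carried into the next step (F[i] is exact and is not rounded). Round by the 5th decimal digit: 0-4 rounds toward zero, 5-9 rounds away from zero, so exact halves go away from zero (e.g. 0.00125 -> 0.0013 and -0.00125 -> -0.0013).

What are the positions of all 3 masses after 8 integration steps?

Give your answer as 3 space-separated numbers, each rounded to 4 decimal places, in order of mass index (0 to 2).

Step 0: x=[2.0000 8.0000 11.0000] v=[0.0000 0.0000 0.0000]
Step 1: x=[2.4800 7.5200 11.0000] v=[2.4000 -2.4000 0.0000]
Step 2: x=[3.2864 6.7904 10.9232] v=[4.0320 -3.6480 -0.3840]
Step 3: x=[4.1734 6.1614 10.6652] v=[4.4352 -3.1450 -1.2902]
Step 4: x=[4.8985 5.9349 10.1666] v=[3.6256 -1.1324 -2.4932]
Step 5: x=[5.3094 6.2197 9.4709] v=[2.0547 1.4238 -3.4786]
Step 6: x=[5.3860 6.8790 8.7350] v=[0.3829 3.2965 -3.6796]
Step 7: x=[5.2215 7.5964 8.1821] v=[-0.8227 3.5869 -2.7644]
Step 8: x=[4.9569 8.0275 8.0155] v=[-1.3228 2.1555 -0.8330]

Answer: 4.9569 8.0275 8.0155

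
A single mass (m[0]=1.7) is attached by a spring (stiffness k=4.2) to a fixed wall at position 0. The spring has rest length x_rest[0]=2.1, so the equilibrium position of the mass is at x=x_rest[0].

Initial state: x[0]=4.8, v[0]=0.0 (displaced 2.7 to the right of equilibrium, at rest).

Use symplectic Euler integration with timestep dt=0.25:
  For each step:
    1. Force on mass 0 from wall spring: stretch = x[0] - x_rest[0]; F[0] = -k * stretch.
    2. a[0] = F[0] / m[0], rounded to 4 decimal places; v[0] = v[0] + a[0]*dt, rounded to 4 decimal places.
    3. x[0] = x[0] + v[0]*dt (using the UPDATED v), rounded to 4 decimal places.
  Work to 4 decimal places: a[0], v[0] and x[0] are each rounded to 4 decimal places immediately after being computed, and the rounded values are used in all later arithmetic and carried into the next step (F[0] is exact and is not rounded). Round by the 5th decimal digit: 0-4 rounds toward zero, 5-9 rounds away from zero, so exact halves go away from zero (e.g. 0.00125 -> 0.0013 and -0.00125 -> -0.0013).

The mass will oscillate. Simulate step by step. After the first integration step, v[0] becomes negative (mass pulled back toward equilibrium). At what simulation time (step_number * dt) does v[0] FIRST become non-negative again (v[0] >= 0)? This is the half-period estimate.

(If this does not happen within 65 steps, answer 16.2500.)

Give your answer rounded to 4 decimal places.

Answer: 2.0000

Derivation:
Step 0: x=[4.8000] v=[0.0000]
Step 1: x=[4.3831] v=[-1.6677]
Step 2: x=[3.6136] v=[-3.0779]
Step 3: x=[2.6104] v=[-4.0128]
Step 4: x=[1.5284] v=[-4.3281]
Step 5: x=[0.5346] v=[-3.9751]
Step 6: x=[-0.2175] v=[-3.0082]
Step 7: x=[-0.6117] v=[-1.5768]
Step 8: x=[-0.5872] v=[0.0981]
First v>=0 after going negative at step 8, time=2.0000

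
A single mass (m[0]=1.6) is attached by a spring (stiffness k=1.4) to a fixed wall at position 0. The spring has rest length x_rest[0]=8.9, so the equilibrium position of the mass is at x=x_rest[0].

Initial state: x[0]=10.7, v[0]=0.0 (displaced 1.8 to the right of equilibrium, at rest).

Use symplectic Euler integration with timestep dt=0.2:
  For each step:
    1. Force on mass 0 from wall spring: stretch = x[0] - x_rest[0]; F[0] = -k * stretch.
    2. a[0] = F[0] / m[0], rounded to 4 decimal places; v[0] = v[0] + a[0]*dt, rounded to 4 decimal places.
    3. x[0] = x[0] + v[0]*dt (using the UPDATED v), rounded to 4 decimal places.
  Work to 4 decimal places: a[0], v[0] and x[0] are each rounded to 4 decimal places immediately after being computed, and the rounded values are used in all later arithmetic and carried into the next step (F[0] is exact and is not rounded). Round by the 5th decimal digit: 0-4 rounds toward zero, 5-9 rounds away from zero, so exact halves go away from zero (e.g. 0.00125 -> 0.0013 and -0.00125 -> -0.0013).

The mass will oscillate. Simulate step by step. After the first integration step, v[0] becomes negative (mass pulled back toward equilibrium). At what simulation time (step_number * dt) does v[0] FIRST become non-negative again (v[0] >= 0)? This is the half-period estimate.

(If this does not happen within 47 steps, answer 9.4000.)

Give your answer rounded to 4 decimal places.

Answer: 3.4000

Derivation:
Step 0: x=[10.7000] v=[0.0000]
Step 1: x=[10.6370] v=[-0.3150]
Step 2: x=[10.5132] v=[-0.6190]
Step 3: x=[10.3329] v=[-0.9013]
Step 4: x=[10.1025] v=[-1.1521]
Step 5: x=[9.8300] v=[-1.3625]
Step 6: x=[9.5249] v=[-1.5253]
Step 7: x=[9.1980] v=[-1.6347]
Step 8: x=[8.8606] v=[-1.6869]
Step 9: x=[8.5246] v=[-1.6800]
Step 10: x=[8.2017] v=[-1.6143]
Step 11: x=[7.9033] v=[-1.4921]
Step 12: x=[7.6398] v=[-1.3177]
Step 13: x=[7.4204] v=[-1.0972]
Step 14: x=[7.2527] v=[-0.8383]
Step 15: x=[7.1427] v=[-0.5500]
Step 16: x=[7.0942] v=[-0.2425]
Step 17: x=[7.1089] v=[0.0735]
First v>=0 after going negative at step 17, time=3.4000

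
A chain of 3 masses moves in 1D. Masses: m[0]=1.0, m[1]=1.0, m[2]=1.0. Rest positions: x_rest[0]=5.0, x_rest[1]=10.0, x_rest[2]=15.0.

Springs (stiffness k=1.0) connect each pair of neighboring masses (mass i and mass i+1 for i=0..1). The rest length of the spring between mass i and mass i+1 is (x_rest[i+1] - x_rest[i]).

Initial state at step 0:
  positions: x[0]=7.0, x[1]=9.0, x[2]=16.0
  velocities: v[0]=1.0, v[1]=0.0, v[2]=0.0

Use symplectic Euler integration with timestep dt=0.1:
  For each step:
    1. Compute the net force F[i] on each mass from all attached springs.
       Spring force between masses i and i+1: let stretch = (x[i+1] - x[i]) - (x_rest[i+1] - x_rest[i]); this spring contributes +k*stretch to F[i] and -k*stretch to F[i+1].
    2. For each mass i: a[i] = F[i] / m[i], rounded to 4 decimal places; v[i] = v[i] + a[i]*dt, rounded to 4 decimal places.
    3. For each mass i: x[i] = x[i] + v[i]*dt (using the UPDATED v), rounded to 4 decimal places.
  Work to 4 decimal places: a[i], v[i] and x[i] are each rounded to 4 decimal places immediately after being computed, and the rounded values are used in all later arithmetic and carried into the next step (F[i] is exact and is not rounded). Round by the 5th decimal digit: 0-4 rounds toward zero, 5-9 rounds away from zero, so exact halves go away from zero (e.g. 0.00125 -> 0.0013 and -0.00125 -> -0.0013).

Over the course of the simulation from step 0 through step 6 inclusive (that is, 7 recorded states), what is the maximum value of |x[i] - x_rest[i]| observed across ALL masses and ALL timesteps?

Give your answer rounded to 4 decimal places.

Answer: 2.1200

Derivation:
Step 0: x=[7.0000 9.0000 16.0000] v=[1.0000 0.0000 0.0000]
Step 1: x=[7.0700 9.0500 15.9800] v=[0.7000 0.5000 -0.2000]
Step 2: x=[7.1098 9.1495 15.9407] v=[0.3980 0.9950 -0.3930]
Step 3: x=[7.1200 9.2965 15.8835] v=[0.1020 1.4702 -0.5721]
Step 4: x=[7.1020 9.4876 15.8104] v=[-0.1804 1.9113 -0.7308]
Step 5: x=[7.0578 9.7181 15.7241] v=[-0.4418 2.3050 -0.8631]
Step 6: x=[6.9902 9.9821 15.6277] v=[-0.6758 2.6396 -0.9637]
Max displacement = 2.1200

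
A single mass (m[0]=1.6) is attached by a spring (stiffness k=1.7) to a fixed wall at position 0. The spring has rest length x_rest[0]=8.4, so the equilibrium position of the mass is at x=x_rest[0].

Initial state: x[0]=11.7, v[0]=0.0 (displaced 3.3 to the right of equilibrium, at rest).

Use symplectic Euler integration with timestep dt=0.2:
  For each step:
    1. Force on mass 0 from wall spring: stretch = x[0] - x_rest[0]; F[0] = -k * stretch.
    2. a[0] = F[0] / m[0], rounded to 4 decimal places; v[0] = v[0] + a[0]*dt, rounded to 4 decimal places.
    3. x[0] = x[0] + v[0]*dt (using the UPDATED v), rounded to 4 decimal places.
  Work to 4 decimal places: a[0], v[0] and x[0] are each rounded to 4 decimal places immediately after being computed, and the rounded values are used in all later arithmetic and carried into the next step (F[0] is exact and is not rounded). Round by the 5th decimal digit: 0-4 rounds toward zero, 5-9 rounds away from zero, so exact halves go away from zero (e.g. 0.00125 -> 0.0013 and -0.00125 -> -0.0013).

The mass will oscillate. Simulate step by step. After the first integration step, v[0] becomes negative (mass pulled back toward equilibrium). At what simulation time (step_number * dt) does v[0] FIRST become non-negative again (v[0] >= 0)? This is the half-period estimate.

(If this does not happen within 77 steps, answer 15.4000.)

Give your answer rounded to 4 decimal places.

Answer: 3.2000

Derivation:
Step 0: x=[11.7000] v=[0.0000]
Step 1: x=[11.5597] v=[-0.7013]
Step 2: x=[11.2852] v=[-1.3727]
Step 3: x=[10.8880] v=[-1.9858]
Step 4: x=[10.3851] v=[-2.5145]
Step 5: x=[9.7978] v=[-2.9363]
Step 6: x=[9.1511] v=[-3.2333]
Step 7: x=[8.4725] v=[-3.3929]
Step 8: x=[7.7908] v=[-3.4083]
Step 9: x=[7.1350] v=[-3.2788]
Step 10: x=[6.5330] v=[-3.0100]
Step 11: x=[6.0103] v=[-2.6133]
Step 12: x=[5.5892] v=[-2.1055]
Step 13: x=[5.2876] v=[-1.5082]
Step 14: x=[5.1182] v=[-0.8468]
Step 15: x=[5.0883] v=[-0.1494]
Step 16: x=[5.1992] v=[0.5543]
First v>=0 after going negative at step 16, time=3.2000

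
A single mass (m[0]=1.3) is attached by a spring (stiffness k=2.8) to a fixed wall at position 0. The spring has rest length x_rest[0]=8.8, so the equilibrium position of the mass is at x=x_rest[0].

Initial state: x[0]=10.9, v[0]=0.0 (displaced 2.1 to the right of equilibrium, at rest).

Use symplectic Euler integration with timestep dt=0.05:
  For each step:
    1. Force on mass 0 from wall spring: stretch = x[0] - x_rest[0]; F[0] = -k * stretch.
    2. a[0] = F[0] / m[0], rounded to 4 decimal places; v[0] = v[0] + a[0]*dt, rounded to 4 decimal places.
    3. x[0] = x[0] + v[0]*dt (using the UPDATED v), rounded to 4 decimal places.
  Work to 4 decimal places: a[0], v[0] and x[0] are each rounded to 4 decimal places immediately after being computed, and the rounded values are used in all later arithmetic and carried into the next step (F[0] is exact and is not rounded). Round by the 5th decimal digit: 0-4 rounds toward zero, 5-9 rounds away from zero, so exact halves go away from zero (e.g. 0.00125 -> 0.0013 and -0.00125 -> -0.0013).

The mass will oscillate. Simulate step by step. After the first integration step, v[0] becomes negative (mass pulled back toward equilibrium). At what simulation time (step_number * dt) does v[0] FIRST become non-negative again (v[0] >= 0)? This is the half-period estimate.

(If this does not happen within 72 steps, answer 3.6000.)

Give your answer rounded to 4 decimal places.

Answer: 2.1500

Derivation:
Step 0: x=[10.9000] v=[0.0000]
Step 1: x=[10.8887] v=[-0.2262]
Step 2: x=[10.8661] v=[-0.4511]
Step 3: x=[10.8324] v=[-0.6736]
Step 4: x=[10.7878] v=[-0.8925]
Step 5: x=[10.7325] v=[-1.1066]
Step 6: x=[10.6668] v=[-1.3147]
Step 7: x=[10.5910] v=[-1.5157]
Step 8: x=[10.5056] v=[-1.7086]
Step 9: x=[10.4110] v=[-1.8923]
Step 10: x=[10.3077] v=[-2.0658]
Step 11: x=[10.1963] v=[-2.2282]
Step 12: x=[10.0774] v=[-2.3786]
Step 13: x=[9.9516] v=[-2.5162]
Step 14: x=[9.8196] v=[-2.6402]
Step 15: x=[9.6821] v=[-2.7500]
Step 16: x=[9.5399] v=[-2.8450]
Step 17: x=[9.3937] v=[-2.9247]
Step 18: x=[9.2443] v=[-2.9886]
Step 19: x=[9.0925] v=[-3.0365]
Step 20: x=[8.9391] v=[-3.0680]
Step 21: x=[8.7850] v=[-3.0830]
Step 22: x=[8.6309] v=[-3.0814]
Step 23: x=[8.4777] v=[-3.0632]
Step 24: x=[8.3263] v=[-3.0285]
Step 25: x=[8.1774] v=[-2.9775]
Step 26: x=[8.0319] v=[-2.9105]
Step 27: x=[7.8905] v=[-2.8278]
Step 28: x=[7.7540] v=[-2.7299]
Step 29: x=[7.6231] v=[-2.6173]
Step 30: x=[7.4986] v=[-2.4906]
Step 31: x=[7.3811] v=[-2.3505]
Step 32: x=[7.2712] v=[-2.1977]
Step 33: x=[7.1695] v=[-2.0331]
Step 34: x=[7.0766] v=[-1.8575]
Step 35: x=[6.9930] v=[-1.6719]
Step 36: x=[6.9191] v=[-1.4773]
Step 37: x=[6.8554] v=[-1.2747]
Step 38: x=[6.8021] v=[-1.0653]
Step 39: x=[6.7596] v=[-0.8501]
Step 40: x=[6.7281] v=[-0.6304]
Step 41: x=[6.7077] v=[-0.4073]
Step 42: x=[6.6986] v=[-0.1820]
Step 43: x=[6.7008] v=[0.0443]
First v>=0 after going negative at step 43, time=2.1500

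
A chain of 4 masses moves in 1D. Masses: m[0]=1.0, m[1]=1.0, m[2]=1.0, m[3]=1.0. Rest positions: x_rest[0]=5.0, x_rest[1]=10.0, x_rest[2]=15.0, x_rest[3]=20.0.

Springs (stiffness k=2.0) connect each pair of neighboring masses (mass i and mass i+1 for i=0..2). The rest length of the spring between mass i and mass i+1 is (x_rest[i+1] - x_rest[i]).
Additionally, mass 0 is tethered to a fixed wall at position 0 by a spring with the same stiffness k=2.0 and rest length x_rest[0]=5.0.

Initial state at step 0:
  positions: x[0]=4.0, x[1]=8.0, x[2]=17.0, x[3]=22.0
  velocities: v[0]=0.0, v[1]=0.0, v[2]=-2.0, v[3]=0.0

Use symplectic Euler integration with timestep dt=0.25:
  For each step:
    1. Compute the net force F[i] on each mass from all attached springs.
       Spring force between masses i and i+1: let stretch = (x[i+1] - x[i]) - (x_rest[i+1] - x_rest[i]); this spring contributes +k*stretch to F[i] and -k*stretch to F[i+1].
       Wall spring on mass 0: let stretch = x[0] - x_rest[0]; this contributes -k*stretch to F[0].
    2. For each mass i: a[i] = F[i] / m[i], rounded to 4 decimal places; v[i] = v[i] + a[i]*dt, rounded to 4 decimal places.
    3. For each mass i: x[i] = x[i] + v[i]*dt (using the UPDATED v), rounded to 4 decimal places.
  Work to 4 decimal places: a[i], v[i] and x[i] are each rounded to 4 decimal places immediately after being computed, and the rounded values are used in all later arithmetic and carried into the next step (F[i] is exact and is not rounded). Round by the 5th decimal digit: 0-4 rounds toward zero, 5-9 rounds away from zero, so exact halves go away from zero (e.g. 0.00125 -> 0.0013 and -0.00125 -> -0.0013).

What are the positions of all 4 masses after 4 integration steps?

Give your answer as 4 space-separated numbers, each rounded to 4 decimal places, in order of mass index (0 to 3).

Answer: 4.8257 11.1065 13.4695 20.7868

Derivation:
Step 0: x=[4.0000 8.0000 17.0000 22.0000] v=[0.0000 0.0000 -2.0000 0.0000]
Step 1: x=[4.0000 8.6250 16.0000 22.0000] v=[0.0000 2.5000 -4.0000 0.0000]
Step 2: x=[4.0781 9.5938 14.8281 21.8750] v=[0.3125 3.8750 -4.6875 -0.5000]
Step 3: x=[4.3359 10.5274 13.8828 21.4941] v=[1.0313 3.7343 -3.7812 -1.5235]
Step 4: x=[4.8257 11.1065 13.4695 20.7868] v=[1.9591 2.3163 -1.6533 -2.8292]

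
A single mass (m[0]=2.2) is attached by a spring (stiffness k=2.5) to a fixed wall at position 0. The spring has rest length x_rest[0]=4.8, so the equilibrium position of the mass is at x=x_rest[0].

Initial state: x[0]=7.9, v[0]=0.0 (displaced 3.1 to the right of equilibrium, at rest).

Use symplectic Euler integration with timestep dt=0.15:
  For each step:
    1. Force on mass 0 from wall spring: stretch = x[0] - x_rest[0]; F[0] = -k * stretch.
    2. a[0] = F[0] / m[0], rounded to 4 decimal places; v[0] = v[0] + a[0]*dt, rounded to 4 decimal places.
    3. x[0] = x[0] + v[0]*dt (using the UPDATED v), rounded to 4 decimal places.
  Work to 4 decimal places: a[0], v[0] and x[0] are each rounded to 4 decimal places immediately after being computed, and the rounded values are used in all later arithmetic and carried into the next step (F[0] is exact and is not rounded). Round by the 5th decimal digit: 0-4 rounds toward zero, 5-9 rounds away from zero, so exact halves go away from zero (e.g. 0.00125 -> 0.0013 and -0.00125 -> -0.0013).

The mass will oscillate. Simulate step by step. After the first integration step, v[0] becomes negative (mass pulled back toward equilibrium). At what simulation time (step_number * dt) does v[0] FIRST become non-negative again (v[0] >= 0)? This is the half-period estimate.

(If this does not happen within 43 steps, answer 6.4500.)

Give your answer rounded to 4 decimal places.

Step 0: x=[7.9000] v=[0.0000]
Step 1: x=[7.8207] v=[-0.5284]
Step 2: x=[7.6642] v=[-1.0433]
Step 3: x=[7.4345] v=[-1.5315]
Step 4: x=[7.1374] v=[-1.9806]
Step 5: x=[6.7806] v=[-2.3790]
Step 6: x=[6.3731] v=[-2.7166]
Step 7: x=[5.9254] v=[-2.9847]
Step 8: x=[5.4489] v=[-3.1765]
Step 9: x=[4.9558] v=[-3.2871]
Step 10: x=[4.4587] v=[-3.3137]
Step 11: x=[3.9704] v=[-3.2555]
Step 12: x=[3.5033] v=[-3.1141]
Step 13: x=[3.0693] v=[-2.8931]
Step 14: x=[2.6796] v=[-2.5981]
Step 15: x=[2.3441] v=[-2.2367]
Step 16: x=[2.0714] v=[-1.8181]
Step 17: x=[1.8685] v=[-1.3530]
Step 18: x=[1.7405] v=[-0.8533]
Step 19: x=[1.6907] v=[-0.3318]
Step 20: x=[1.7204] v=[0.1982]
First v>=0 after going negative at step 20, time=3.0000

Answer: 3.0000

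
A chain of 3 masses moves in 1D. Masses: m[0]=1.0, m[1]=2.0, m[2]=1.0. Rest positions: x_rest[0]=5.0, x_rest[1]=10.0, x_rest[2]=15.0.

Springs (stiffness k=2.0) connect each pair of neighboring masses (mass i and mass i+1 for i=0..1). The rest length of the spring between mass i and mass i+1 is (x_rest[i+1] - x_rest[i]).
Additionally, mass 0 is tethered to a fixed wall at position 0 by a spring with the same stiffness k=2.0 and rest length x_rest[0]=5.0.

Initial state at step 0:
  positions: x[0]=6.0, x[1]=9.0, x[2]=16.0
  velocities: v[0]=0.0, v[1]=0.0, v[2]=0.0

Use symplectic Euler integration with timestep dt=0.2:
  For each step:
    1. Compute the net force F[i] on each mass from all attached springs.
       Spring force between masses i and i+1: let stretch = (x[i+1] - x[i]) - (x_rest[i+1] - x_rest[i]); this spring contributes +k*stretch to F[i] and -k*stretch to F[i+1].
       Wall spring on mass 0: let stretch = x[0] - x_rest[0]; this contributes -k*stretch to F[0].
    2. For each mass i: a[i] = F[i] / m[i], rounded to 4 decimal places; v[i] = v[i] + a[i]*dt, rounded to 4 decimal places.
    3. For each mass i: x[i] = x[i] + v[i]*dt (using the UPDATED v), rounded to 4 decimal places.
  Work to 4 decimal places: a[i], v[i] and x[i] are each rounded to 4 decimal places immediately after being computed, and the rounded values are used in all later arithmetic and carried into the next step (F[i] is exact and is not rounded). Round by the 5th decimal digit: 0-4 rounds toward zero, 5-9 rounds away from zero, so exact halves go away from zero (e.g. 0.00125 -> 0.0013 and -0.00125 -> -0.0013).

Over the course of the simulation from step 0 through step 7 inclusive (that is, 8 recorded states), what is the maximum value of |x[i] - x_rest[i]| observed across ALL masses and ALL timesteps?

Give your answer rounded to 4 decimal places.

Step 0: x=[6.0000 9.0000 16.0000] v=[0.0000 0.0000 0.0000]
Step 1: x=[5.7600 9.1600 15.8400] v=[-1.2000 0.8000 -0.8000]
Step 2: x=[5.3312 9.4512 15.5456] v=[-2.1440 1.4560 -1.4720]
Step 3: x=[4.8055 9.8214 15.1636] v=[-2.6285 1.8509 -1.9098]
Step 4: x=[4.2966 10.2046 14.7543] v=[-2.5443 1.9162 -2.0467]
Step 5: x=[3.9167 10.5335 14.3810] v=[-1.8997 1.6445 -1.8666]
Step 6: x=[3.7528 10.7516 14.0999] v=[-0.8197 1.0906 -1.4056]
Step 7: x=[3.8485 10.8237 13.9509] v=[0.4787 0.3605 -0.7449]
Max displacement = 1.2472

Answer: 1.2472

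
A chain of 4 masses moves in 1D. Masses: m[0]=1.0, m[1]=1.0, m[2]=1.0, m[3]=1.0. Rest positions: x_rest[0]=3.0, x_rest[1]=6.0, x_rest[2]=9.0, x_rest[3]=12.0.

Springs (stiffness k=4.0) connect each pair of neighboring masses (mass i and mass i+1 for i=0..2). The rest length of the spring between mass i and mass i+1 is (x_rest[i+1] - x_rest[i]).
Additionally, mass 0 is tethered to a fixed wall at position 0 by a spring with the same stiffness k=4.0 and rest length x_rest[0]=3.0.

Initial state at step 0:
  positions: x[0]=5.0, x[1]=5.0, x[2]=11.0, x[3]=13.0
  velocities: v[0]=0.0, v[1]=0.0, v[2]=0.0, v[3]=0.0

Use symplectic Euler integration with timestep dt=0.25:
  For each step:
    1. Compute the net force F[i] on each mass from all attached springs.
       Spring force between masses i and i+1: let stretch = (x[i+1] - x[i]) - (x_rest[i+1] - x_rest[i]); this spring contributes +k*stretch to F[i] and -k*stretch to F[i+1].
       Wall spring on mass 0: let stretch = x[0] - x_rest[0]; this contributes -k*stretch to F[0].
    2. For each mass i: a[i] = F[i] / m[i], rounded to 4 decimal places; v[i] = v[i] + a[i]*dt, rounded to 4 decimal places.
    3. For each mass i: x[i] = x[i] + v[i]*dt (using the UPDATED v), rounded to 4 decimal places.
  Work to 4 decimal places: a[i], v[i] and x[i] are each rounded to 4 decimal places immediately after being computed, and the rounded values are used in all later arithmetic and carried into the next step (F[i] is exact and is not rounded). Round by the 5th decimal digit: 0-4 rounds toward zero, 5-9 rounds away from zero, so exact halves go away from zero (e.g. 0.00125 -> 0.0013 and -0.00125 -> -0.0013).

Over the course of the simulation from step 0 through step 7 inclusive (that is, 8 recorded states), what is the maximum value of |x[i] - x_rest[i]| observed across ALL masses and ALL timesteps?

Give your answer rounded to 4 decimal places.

Step 0: x=[5.0000 5.0000 11.0000 13.0000] v=[0.0000 0.0000 0.0000 0.0000]
Step 1: x=[3.7500 6.5000 10.0000 13.2500] v=[-5.0000 6.0000 -4.0000 1.0000]
Step 2: x=[2.2500 8.1875 8.9375 13.4375] v=[-6.0000 6.7500 -4.2500 0.7500]
Step 3: x=[1.6719 8.5781 8.8125 13.2500] v=[-2.3125 1.5625 -0.5000 -0.7500]
Step 4: x=[2.4024 7.3008 9.7383 12.7031] v=[2.9218 -5.1093 3.7031 -2.1875]
Step 5: x=[3.7569 5.4083 10.7959 12.1650] v=[5.4178 -7.5702 4.2304 -2.1523]
Step 6: x=[4.5850 4.4498 10.8489 12.0347] v=[3.3123 -3.8340 0.2119 -0.5214]
Step 7: x=[4.2330 5.1249 9.5986 12.3579] v=[-1.4079 2.7003 -5.0014 1.2928]
Max displacement = 2.5781

Answer: 2.5781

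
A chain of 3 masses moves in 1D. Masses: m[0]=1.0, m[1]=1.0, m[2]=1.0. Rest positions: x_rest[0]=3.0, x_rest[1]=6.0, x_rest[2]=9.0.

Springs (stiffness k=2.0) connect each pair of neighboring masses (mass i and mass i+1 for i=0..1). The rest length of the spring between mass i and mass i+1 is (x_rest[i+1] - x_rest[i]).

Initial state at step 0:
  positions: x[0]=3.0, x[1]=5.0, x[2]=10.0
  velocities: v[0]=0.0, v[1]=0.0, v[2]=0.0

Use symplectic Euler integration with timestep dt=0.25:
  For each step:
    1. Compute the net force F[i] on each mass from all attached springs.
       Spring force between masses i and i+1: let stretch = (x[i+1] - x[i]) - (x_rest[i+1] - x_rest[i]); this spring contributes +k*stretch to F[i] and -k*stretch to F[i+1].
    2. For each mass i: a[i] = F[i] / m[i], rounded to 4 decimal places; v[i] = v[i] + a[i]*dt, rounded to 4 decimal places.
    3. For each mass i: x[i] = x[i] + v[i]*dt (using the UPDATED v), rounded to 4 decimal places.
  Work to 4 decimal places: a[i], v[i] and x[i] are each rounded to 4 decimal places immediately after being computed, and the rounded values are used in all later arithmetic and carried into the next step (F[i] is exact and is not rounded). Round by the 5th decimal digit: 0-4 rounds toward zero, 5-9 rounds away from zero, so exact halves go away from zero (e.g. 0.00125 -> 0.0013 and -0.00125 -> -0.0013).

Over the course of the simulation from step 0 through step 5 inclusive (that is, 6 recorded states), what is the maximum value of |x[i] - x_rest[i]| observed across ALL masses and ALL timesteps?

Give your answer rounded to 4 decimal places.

Answer: 1.0091

Derivation:
Step 0: x=[3.0000 5.0000 10.0000] v=[0.0000 0.0000 0.0000]
Step 1: x=[2.8750 5.3750 9.7500] v=[-0.5000 1.5000 -1.0000]
Step 2: x=[2.6875 5.9844 9.3281] v=[-0.7500 2.4375 -1.6875]
Step 3: x=[2.5371 6.5996 8.8633] v=[-0.6016 2.4609 -1.8594]
Step 4: x=[2.5195 6.9900 8.4905] v=[-0.0704 1.5615 -1.4913]
Step 5: x=[2.6857 7.0091 8.3051] v=[0.6649 0.0765 -0.7416]
Max displacement = 1.0091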